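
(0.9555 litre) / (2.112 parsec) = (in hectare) 1.466e-24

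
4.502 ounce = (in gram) 127.6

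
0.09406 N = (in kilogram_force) 0.009591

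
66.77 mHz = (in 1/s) 0.06677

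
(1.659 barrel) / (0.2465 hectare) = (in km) 1.07e-07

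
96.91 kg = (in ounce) 3418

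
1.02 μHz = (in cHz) 0.000102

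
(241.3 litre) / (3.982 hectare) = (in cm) 0.000606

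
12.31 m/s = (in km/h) 44.32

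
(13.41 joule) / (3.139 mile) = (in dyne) 265.5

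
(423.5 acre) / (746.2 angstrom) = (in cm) 2.297e+15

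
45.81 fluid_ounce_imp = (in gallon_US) 0.3438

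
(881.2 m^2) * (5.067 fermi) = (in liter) 4.465e-09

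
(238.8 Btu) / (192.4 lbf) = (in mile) 0.1829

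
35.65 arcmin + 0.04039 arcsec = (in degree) 0.5942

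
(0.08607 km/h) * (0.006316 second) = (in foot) 0.0004954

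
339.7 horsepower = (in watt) 2.533e+05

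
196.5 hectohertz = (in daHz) 1965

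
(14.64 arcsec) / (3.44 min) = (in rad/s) 3.439e-07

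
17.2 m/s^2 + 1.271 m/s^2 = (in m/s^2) 18.47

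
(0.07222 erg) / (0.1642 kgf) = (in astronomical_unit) 2.998e-20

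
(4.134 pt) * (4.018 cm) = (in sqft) 0.0006307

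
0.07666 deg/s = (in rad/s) 0.001338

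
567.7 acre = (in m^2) 2.297e+06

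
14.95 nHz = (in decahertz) 1.495e-09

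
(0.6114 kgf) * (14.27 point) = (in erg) 3.018e+05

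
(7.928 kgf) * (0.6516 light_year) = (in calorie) 1.146e+17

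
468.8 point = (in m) 0.1654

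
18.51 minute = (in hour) 0.3085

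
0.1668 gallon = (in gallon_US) 0.1668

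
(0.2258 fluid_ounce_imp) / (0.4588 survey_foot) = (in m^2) 4.588e-05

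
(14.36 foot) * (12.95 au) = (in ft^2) 9.127e+13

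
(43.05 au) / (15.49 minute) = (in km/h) 2.495e+10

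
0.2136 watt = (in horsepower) 0.0002864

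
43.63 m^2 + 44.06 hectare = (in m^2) 4.406e+05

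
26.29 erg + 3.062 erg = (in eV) 1.832e+13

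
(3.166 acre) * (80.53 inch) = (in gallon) 6.923e+06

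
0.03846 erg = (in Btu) 3.645e-12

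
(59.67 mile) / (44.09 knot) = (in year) 0.0001343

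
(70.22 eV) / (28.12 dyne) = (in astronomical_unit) 2.674e-25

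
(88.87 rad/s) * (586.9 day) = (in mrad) 4.506e+12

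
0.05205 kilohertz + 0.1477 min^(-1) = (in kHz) 0.05205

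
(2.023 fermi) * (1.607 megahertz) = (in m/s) 3.251e-09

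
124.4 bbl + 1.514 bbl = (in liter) 2.002e+04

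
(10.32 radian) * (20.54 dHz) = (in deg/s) 1215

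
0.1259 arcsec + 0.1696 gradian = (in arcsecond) 549.6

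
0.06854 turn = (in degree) 24.67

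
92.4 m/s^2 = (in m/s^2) 92.4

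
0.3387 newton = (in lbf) 0.07614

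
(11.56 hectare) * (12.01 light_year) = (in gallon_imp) 2.889e+24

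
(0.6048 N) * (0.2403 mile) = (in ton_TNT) 5.59e-08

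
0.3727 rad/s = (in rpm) 3.559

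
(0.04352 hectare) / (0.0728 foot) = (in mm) 1.961e+07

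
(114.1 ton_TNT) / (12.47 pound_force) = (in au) 0.05753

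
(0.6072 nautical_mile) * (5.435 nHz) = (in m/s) 6.112e-06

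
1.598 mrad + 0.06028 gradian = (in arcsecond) 524.9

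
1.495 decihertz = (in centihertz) 14.95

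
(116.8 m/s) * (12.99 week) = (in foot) 3.011e+09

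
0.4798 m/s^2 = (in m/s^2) 0.4798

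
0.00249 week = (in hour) 0.4183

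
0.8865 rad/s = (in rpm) 8.465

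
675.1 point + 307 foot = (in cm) 9381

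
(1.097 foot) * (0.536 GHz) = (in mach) 5.263e+05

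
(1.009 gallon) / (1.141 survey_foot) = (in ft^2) 0.1182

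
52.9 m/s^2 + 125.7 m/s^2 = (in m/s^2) 178.6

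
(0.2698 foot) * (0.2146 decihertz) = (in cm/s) 0.1765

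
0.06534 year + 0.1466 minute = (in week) 3.407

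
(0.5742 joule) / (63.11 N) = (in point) 25.79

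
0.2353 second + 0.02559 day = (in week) 0.003656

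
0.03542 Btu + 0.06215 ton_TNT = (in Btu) 2.465e+05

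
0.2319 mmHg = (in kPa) 0.03092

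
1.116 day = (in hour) 26.78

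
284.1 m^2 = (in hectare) 0.02841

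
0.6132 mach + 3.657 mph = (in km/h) 757.5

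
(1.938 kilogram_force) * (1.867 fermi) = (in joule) 3.548e-14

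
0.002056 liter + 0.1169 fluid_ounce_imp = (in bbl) 3.382e-05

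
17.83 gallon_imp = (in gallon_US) 21.41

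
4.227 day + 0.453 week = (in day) 7.398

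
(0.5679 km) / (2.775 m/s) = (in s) 204.6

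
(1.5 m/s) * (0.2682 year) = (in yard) 1.387e+07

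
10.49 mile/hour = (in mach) 0.01377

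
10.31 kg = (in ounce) 363.7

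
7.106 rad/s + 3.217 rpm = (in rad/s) 7.443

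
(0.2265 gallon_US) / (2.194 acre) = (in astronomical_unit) 6.455e-19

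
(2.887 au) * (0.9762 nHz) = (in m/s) 421.6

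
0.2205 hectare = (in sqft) 2.373e+04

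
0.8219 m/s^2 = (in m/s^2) 0.8219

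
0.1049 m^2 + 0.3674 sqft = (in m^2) 0.139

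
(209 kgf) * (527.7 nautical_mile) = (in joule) 2.003e+09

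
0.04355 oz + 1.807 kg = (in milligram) 1.808e+06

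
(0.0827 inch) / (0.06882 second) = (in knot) 0.05933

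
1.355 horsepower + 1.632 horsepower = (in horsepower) 2.987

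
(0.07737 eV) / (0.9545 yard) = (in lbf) 3.193e-21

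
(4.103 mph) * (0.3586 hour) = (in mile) 1.471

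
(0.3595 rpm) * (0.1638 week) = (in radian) 3730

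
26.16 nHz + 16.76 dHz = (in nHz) 1.676e+09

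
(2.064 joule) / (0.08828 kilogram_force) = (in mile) 0.001481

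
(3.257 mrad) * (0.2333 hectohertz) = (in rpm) 0.7256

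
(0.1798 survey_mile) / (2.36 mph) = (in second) 274.3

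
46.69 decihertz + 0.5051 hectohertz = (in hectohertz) 0.5518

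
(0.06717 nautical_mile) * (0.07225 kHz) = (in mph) 2.011e+04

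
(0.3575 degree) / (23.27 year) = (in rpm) 8.119e-11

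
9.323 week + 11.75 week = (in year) 0.4041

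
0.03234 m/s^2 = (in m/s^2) 0.03234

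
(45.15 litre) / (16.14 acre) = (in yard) 7.56e-07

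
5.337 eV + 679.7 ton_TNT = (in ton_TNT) 679.7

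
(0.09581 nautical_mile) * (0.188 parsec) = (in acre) 2.544e+14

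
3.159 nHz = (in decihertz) 3.159e-08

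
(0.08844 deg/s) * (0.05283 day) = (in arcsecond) 1.453e+06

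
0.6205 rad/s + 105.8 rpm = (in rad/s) 11.7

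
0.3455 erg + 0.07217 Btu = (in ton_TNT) 1.82e-08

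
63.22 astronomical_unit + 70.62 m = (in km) 9.458e+09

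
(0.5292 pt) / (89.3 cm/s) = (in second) 0.0002091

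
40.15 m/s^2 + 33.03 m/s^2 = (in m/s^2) 73.18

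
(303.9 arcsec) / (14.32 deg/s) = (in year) 1.869e-10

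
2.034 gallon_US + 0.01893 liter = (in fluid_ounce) 261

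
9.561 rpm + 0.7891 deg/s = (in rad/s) 1.015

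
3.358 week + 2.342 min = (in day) 23.51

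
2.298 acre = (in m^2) 9300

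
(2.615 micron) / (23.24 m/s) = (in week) 1.86e-13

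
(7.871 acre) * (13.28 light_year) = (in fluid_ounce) 1.353e+26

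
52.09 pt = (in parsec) 5.955e-19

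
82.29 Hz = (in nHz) 8.229e+10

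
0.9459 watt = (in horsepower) 0.001268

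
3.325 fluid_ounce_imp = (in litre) 0.09447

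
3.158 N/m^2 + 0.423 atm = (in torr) 321.5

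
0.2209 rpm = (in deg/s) 1.325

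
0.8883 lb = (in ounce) 14.21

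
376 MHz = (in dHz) 3.76e+09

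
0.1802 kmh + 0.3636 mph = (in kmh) 0.7654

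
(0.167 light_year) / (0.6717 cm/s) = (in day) 2.722e+12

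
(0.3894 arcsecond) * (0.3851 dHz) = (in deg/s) 4.165e-06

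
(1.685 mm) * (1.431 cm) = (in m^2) 2.411e-05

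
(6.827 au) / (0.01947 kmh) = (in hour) 5.246e+10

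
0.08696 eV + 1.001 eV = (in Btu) 1.652e-22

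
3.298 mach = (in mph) 2512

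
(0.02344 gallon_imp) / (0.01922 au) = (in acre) 9.158e-18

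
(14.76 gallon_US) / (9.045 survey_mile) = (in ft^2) 4.132e-05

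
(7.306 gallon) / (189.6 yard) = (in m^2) 0.0001595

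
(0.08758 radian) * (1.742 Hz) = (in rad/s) 0.1526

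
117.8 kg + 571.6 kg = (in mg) 6.894e+08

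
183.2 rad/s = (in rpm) 1749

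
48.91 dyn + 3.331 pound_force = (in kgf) 1.511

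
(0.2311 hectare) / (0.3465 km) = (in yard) 7.294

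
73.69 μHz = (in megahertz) 7.369e-11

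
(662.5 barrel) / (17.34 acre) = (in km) 1.501e-06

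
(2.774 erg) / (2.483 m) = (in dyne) 0.01117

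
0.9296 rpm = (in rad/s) 0.09735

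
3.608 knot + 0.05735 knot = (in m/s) 1.886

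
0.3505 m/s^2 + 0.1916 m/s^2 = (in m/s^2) 0.5421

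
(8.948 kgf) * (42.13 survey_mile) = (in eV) 3.713e+25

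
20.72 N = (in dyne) 2.072e+06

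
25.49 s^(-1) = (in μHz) 2.549e+07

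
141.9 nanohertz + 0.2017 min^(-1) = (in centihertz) 0.3362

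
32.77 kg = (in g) 3.277e+04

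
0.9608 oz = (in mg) 2.724e+04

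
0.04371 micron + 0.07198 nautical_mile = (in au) 8.911e-10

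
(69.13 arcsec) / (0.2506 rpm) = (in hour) 3.548e-06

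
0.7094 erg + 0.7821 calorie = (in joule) 3.272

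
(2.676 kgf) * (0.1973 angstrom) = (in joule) 5.178e-10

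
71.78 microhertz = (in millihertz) 0.07178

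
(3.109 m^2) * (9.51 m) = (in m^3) 29.57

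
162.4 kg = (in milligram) 1.624e+08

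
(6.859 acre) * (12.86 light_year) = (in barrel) 2.124e+22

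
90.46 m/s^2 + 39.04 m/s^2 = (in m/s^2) 129.5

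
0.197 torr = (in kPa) 0.02626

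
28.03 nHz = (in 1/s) 2.803e-08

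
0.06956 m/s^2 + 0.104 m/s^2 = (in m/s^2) 0.1736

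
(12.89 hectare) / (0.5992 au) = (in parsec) 4.66e-23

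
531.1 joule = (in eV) 3.315e+21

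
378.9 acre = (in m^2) 1.533e+06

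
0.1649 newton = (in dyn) 1.649e+04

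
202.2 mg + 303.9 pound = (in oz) 4862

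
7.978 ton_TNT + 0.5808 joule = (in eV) 2.083e+29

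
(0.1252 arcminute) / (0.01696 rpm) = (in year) 6.502e-10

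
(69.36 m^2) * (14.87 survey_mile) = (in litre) 1.66e+09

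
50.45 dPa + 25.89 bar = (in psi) 375.5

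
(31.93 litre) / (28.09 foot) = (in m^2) 0.003729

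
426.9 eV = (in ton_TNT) 1.635e-26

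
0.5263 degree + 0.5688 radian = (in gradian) 36.8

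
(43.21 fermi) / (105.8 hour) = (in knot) 2.205e-19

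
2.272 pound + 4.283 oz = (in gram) 1152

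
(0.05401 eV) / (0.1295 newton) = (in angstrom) 6.682e-10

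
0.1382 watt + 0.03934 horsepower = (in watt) 29.47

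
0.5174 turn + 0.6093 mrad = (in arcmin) 1.118e+04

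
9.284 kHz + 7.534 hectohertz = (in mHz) 1.004e+07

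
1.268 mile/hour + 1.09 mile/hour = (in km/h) 3.795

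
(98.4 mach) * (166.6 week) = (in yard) 3.692e+12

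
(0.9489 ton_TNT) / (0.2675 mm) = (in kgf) 1.513e+12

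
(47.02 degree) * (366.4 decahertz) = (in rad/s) 3007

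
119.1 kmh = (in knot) 64.31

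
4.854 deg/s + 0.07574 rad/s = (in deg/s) 9.194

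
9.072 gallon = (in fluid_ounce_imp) 1209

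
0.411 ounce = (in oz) 0.411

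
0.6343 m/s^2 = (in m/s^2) 0.6343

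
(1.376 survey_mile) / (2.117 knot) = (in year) 6.448e-05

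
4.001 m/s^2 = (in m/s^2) 4.001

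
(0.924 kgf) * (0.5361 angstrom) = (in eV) 3.032e+09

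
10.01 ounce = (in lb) 0.6256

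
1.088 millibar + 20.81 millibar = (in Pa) 2190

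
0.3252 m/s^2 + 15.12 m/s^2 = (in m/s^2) 15.45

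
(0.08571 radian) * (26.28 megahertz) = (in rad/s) 2.252e+06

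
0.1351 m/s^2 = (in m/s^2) 0.1351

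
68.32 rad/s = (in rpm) 652.4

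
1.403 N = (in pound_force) 0.3154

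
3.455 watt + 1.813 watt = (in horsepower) 0.007065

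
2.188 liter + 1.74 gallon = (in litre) 8.775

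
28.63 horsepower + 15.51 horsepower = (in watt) 3.292e+04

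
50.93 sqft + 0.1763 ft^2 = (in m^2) 4.748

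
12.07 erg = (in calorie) 2.885e-07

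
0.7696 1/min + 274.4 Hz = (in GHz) 2.744e-07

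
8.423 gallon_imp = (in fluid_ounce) 1295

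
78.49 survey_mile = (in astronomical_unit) 8.444e-07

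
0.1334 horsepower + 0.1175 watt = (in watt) 99.59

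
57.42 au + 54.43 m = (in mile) 5.338e+09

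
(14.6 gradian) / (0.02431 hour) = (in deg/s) 0.1501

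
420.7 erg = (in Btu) 3.987e-08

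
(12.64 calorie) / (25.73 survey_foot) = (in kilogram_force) 0.6876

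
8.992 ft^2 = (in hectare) 8.354e-05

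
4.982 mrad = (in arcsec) 1028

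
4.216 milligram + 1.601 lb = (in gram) 726.2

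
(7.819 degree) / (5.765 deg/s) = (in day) 1.57e-05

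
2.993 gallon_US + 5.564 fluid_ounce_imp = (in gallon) 3.035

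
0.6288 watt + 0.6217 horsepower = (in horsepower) 0.6225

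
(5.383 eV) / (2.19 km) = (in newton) 3.938e-22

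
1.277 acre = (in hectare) 0.5168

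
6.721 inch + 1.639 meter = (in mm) 1810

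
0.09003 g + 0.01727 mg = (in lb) 0.0001985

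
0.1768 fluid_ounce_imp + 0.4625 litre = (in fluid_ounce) 15.81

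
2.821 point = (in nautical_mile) 5.374e-07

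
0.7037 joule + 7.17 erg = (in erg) 7.037e+06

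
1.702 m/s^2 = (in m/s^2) 1.702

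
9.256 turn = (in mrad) 5.816e+04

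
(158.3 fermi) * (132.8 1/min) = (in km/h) 1.261e-12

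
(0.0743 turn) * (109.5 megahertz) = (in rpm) 4.882e+08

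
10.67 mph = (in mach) 0.01401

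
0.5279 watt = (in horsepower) 0.0007079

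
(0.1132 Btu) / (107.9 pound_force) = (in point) 705.4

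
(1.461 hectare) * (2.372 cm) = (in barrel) 2180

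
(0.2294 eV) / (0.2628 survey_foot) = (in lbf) 1.032e-19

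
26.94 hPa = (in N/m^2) 2694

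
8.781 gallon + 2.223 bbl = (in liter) 386.7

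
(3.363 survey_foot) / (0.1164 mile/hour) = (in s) 19.7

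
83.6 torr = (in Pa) 1.115e+04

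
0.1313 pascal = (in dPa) 1.313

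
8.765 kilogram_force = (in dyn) 8.596e+06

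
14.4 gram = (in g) 14.4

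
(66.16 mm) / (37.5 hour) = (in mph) 1.096e-06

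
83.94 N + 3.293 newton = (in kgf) 8.895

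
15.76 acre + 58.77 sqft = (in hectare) 6.378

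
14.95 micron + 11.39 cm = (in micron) 1.139e+05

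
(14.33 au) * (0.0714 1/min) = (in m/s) 2.551e+09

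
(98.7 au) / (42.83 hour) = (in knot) 1.861e+08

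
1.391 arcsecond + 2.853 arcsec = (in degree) 0.001179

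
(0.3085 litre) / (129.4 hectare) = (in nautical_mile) 1.287e-13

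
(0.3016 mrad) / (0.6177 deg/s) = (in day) 3.238e-07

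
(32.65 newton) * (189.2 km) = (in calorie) 1.476e+06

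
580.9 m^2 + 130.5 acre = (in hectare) 52.87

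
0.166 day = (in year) 0.0004548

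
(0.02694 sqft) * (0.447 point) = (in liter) 0.0003947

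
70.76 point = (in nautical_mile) 1.348e-05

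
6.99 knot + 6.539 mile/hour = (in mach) 0.01915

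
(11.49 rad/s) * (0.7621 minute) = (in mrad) 5.254e+05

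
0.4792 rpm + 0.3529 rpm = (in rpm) 0.8321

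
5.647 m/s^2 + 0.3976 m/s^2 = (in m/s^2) 6.045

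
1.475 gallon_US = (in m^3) 0.005583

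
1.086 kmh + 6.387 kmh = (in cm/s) 207.6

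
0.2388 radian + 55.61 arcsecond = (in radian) 0.2391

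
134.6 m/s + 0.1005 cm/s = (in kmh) 484.6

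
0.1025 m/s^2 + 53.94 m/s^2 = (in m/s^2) 54.04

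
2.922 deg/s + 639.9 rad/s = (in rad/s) 640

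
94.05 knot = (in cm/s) 4838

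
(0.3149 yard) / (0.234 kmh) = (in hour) 0.001231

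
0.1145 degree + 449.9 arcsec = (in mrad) 4.18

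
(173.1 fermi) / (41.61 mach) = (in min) 2.036e-19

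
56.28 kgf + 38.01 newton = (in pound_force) 132.6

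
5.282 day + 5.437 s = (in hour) 126.8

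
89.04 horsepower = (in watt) 6.64e+04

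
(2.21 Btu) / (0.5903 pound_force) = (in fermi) 8.88e+17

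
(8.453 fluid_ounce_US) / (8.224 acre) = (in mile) 4.667e-12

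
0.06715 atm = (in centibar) 6.804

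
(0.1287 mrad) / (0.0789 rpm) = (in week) 2.575e-08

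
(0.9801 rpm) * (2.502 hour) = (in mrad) 9.245e+05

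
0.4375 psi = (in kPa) 3.016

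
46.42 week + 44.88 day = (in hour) 8876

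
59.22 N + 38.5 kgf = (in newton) 436.8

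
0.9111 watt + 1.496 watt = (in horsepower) 0.003228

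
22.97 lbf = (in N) 102.2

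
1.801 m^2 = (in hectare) 0.0001801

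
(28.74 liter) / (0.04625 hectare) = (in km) 6.214e-08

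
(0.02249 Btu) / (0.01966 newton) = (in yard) 1320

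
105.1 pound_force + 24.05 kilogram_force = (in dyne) 7.034e+07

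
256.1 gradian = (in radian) 4.023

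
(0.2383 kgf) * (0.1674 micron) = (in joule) 3.912e-07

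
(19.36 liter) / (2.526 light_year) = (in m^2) 8.101e-19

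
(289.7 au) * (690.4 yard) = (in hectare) 2.736e+12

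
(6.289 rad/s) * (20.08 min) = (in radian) 7577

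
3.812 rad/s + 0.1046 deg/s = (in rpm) 36.42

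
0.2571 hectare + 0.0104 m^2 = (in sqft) 2.767e+04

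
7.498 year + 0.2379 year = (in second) 2.44e+08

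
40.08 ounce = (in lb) 2.505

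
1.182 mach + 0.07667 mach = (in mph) 958.7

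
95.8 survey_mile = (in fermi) 1.542e+20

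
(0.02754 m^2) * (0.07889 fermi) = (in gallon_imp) 4.779e-16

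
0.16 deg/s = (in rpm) 0.02667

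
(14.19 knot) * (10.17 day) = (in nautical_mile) 3463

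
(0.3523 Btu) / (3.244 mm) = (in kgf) 1.168e+04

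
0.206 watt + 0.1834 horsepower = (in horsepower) 0.1837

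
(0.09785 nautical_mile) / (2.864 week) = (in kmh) 0.0003766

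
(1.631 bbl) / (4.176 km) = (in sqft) 0.0006684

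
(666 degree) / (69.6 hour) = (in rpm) 0.000443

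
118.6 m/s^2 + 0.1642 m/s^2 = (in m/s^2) 118.8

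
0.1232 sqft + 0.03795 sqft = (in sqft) 0.1611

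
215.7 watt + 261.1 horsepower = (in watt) 1.949e+05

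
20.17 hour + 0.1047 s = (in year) 0.002303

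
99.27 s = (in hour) 0.02757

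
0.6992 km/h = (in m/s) 0.1942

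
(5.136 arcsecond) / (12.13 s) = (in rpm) 1.96e-05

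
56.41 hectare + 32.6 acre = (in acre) 172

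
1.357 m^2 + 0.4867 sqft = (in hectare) 0.0001402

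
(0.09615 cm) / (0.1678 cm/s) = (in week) 9.474e-07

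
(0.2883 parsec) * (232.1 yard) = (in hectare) 1.888e+14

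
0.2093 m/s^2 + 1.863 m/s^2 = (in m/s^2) 2.072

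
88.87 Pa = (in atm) 0.0008771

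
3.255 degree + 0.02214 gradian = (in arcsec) 1.179e+04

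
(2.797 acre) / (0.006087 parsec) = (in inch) 2.373e-09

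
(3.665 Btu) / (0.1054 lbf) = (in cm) 8.248e+05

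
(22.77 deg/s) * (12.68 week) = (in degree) 1.746e+08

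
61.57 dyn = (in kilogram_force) 6.278e-05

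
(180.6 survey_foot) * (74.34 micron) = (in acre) 1.011e-06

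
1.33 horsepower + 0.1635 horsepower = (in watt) 1114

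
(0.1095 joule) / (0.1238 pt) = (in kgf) 255.7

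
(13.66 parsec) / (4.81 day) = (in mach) 2.979e+09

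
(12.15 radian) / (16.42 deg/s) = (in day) 0.0004907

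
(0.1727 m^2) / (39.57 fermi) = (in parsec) 0.0001414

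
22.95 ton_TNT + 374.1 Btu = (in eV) 5.993e+29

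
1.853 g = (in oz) 0.06536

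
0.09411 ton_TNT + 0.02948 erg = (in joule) 3.938e+08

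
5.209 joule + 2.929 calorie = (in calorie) 4.174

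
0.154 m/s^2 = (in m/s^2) 0.154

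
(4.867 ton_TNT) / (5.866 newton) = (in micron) 3.471e+15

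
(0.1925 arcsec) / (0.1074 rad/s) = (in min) 1.448e-07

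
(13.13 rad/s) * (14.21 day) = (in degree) 9.236e+08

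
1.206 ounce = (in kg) 0.03419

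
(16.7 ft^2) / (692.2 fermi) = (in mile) 1.393e+09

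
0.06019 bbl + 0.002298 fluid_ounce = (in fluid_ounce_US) 323.6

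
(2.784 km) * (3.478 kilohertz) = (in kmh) 3.486e+07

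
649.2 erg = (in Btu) 6.153e-08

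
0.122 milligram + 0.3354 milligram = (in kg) 4.574e-07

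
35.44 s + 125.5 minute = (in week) 0.01251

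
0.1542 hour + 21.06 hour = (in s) 7.637e+04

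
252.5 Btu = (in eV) 1.663e+24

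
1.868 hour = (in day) 0.07783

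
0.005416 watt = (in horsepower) 7.263e-06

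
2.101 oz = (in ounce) 2.101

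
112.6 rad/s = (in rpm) 1075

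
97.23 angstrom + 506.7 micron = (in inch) 0.01995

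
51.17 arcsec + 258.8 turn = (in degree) 9.317e+04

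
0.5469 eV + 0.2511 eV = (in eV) 0.798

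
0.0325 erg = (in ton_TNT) 7.768e-19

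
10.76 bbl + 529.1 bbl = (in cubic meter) 85.83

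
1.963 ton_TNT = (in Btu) 7.785e+06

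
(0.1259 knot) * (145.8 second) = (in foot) 30.98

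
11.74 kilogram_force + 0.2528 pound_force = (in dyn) 1.163e+07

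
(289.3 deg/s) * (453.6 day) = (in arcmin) 6.803e+11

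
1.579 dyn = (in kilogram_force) 1.61e-06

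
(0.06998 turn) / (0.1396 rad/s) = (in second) 3.15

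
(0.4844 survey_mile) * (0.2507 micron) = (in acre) 4.829e-08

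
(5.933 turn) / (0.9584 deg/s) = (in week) 0.003685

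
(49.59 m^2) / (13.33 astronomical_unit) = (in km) 2.487e-14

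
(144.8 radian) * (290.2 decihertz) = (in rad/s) 4202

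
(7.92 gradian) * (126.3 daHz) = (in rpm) 1500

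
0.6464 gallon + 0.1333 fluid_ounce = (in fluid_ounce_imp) 86.26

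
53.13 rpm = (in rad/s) 5.564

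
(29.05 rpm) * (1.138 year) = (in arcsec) 2.252e+13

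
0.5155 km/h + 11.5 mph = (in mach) 0.01552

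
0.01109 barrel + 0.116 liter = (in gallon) 0.4964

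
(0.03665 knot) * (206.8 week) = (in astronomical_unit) 1.576e-05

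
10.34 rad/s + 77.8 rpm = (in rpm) 176.5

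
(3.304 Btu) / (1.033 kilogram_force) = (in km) 0.3441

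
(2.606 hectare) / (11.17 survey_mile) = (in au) 9.69e-12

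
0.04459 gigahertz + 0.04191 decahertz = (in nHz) 4.459e+16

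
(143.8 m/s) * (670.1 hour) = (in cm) 3.469e+10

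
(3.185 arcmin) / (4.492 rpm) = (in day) 2.28e-08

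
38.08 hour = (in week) 0.2267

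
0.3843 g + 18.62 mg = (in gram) 0.4029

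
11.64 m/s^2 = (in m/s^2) 11.64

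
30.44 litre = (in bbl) 0.1915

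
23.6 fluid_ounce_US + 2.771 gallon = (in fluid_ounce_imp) 393.7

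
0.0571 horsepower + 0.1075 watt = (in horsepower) 0.05724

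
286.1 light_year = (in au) 1.809e+07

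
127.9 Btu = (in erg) 1.349e+12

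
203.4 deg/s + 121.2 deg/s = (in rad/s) 5.665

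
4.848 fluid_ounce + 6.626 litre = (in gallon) 1.788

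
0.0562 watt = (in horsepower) 7.537e-05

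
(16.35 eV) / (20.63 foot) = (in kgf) 4.248e-20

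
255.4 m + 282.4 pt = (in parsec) 8.28e-15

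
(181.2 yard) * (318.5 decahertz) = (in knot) 1.026e+06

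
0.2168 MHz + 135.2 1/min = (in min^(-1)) 1.301e+07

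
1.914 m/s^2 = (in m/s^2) 1.914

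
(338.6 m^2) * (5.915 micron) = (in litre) 2.003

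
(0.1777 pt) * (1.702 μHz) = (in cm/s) 1.067e-08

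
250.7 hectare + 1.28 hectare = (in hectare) 252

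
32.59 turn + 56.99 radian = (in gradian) 1.666e+04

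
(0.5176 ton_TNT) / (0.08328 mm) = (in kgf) 2.652e+12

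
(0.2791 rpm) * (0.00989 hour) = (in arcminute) 3577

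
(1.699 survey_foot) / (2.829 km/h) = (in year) 2.09e-08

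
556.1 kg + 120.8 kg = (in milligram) 6.769e+08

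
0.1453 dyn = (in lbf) 3.266e-07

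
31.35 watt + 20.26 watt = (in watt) 51.61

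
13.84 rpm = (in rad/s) 1.449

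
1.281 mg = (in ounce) 4.519e-05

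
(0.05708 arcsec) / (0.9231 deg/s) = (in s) 1.718e-05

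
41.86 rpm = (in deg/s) 251.2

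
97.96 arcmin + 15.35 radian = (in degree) 881.1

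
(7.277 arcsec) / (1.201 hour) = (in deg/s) 4.675e-07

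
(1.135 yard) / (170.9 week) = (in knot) 1.952e-08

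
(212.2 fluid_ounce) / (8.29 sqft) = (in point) 23.1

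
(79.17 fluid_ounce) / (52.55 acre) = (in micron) 0.01101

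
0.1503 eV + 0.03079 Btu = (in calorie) 7.764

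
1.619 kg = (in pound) 3.569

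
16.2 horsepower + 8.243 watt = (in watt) 1.209e+04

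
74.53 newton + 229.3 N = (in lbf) 68.3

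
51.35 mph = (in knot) 44.62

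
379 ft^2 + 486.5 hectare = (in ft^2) 5.237e+07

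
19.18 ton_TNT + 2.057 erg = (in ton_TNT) 19.18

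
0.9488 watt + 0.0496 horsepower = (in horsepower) 0.05087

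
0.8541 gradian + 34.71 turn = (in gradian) 1.388e+04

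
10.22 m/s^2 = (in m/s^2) 10.22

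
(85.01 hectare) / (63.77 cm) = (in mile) 828.3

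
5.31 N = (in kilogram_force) 0.5415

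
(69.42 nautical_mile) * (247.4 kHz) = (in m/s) 3.181e+10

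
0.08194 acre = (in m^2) 331.6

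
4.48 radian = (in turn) 0.713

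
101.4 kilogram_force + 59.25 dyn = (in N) 994.4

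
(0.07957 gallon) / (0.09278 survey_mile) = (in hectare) 2.017e-10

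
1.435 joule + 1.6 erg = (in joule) 1.435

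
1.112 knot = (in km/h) 2.059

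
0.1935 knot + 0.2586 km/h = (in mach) 0.0005033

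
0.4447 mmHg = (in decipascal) 592.9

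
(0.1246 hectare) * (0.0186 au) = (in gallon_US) 9.159e+14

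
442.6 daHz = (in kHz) 4.426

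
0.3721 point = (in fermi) 1.313e+11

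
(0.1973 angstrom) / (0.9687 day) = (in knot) 4.582e-16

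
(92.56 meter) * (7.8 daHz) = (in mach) 21.2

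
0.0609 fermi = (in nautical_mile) 3.288e-20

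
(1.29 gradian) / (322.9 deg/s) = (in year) 1.14e-10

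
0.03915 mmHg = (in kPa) 0.00522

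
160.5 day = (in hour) 3852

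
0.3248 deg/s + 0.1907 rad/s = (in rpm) 1.875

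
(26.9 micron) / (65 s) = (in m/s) 4.138e-07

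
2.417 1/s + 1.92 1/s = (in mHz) 4337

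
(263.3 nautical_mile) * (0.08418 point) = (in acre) 0.003578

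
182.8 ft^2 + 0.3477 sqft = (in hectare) 0.001701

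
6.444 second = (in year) 2.043e-07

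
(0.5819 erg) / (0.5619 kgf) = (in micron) 0.01056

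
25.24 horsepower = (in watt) 1.882e+04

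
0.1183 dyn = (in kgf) 1.206e-07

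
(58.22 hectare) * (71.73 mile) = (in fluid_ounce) 2.273e+15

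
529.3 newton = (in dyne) 5.293e+07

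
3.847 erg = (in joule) 3.847e-07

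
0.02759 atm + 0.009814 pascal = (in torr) 20.97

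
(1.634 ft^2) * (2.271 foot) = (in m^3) 0.1051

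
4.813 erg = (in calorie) 1.15e-07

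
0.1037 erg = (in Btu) 9.829e-12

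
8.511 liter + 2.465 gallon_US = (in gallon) 4.713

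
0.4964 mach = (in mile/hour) 378.1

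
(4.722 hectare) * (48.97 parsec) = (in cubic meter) 7.135e+22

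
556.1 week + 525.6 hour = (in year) 10.72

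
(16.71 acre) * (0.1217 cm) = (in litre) 8.23e+04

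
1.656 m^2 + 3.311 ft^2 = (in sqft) 21.14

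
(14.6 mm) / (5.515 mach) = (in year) 2.465e-13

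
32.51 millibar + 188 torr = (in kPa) 28.32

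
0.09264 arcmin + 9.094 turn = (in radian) 57.14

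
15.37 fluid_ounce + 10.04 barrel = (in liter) 1597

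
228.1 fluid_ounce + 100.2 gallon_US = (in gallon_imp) 84.92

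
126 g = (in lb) 0.2778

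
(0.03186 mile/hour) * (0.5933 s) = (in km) 8.45e-06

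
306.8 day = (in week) 43.83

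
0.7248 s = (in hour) 0.0002013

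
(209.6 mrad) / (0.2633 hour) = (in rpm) 0.002112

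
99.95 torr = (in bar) 0.1333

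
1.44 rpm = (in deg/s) 8.64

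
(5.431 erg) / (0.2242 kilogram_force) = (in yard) 2.701e-07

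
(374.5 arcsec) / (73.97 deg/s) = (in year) 4.46e-11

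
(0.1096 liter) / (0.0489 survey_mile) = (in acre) 3.441e-10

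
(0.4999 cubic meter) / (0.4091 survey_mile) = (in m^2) 0.0007593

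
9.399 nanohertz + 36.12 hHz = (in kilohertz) 3.612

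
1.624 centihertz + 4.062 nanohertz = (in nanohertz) 1.624e+07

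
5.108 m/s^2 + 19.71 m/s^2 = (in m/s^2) 24.82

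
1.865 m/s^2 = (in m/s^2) 1.865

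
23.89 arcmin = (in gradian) 0.4424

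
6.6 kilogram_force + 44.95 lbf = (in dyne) 2.647e+07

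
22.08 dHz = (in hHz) 0.02208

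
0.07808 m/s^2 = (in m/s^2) 0.07808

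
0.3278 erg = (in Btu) 3.107e-11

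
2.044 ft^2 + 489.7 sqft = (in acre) 0.01129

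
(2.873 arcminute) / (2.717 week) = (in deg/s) 2.914e-08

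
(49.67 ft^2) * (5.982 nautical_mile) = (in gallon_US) 1.351e+07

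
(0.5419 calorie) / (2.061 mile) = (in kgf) 6.97e-05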